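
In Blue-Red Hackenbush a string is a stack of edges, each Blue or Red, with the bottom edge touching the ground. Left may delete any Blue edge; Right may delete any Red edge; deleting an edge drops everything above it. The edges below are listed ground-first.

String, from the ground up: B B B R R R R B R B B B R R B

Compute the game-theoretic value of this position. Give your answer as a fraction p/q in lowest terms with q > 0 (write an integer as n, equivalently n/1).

edge 1 of 15 (B): { 0 | — } so 1
edge 2 of 15 (B): { 0 1 | — } so 2
edge 3 of 15 (B): { 0 1 2 | — } so 3
edge 4 of 15 (R): { 0 1 2 | 3 } so 5/2
edge 5 of 15 (R): { 0 1 2 | 5/2 3 } so 9/4
edge 6 of 15 (R): { 0 1 2 | 9/4 5/2 3 } so 17/8
edge 7 of 15 (R): { 0 1 2 | 17/8 9/4 5/2 3 } so 33/16
edge 8 of 15 (B): { 0 1 2 33/16 | 17/8 9/4 5/2 3 } so 67/32
edge 9 of 15 (R): { 0 1 2 33/16 | 67/32 17/8 9/4 5/2 3 } so 133/64
edge 10 of 15 (B): { 0 1 2 33/16 133/64 | 67/32 17/8 9/4 5/2 3 } so 267/128
edge 11 of 15 (B): { 0 1 2 33/16 133/64 267/128 | 67/32 17/8 9/4 5/2 3 } so 535/256
edge 12 of 15 (B): { 0 1 2 33/16 133/64 267/128 535/256 | 67/32 17/8 9/4 5/2 3 } so 1071/512
edge 13 of 15 (R): { 0 1 2 33/16 133/64 267/128 535/256 | 1071/512 67/32 17/8 9/4 5/2 3 } so 2141/1024
edge 14 of 15 (R): { 0 1 2 33/16 133/64 267/128 535/256 | 2141/1024 1071/512 67/32 17/8 9/4 5/2 3 } so 4281/2048
edge 15 of 15 (B): { 0 1 2 33/16 133/64 267/128 535/256 4281/2048 | 2141/1024 1071/512 67/32 17/8 9/4 5/2 3 } so 8563/4096

8563/4096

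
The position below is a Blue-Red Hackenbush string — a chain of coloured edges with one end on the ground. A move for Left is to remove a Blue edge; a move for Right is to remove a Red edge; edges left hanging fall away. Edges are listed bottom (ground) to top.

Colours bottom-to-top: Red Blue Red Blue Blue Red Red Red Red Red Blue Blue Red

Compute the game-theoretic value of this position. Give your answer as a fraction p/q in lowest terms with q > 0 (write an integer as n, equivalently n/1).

-2547/4096

Prefix values for Red Blue Red Blue Blue Red Red Red Red Red Blue Blue Red via {L|R} + simplicity:
1 of 13 · R · max L −∞ · min R 0 so -1
2 of 13 · RB · max L -1 · min R 0 so -1/2
3 of 13 · RBR · max L -1 · min R -1/2 so -3/4
4 of 13 · RBRB · max L -3/4 · min R -1/2 so -5/8
5 of 13 · RBRBB · max L -5/8 · min R -1/2 so -9/16
6 of 13 · RBRBBR · max L -5/8 · min R -9/16 so -19/32
7 of 13 · RBRBBRR · max L -5/8 · min R -19/32 so -39/64
8 of 13 · RBRBBRRR · max L -5/8 · min R -39/64 so -79/128
9 of 13 · RBRBBRRRR · max L -5/8 · min R -79/128 so -159/256
10 of 13 · RBRBBRRRRR · max L -5/8 · min R -159/256 so -319/512
11 of 13 · RBRBBRRRRRB · max L -319/512 · min R -159/256 so -637/1024
12 of 13 · RBRBBRRRRRBB · max L -637/1024 · min R -159/256 so -1273/2048
13 of 13 · RBRBBRRRRRBBR · max L -637/1024 · min R -1273/2048 so -2547/4096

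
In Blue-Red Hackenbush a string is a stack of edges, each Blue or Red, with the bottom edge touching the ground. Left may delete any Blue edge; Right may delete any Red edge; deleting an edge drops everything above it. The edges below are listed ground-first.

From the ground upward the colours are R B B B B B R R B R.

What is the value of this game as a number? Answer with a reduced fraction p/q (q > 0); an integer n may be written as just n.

Build g(s[:k]) for k = 1..10, string s = R B B B B B R R B R.
edge 1 of 10 (R): { — | 0 } gives -1
edge 2 of 10 (B): { -1 | 0 } gives -1/2
edge 3 of 10 (B): { -1; -1/2 | 0 } gives -1/4
edge 4 of 10 (B): { -1; -1/2; -1/4 | 0 } gives -1/8
edge 5 of 10 (B): { -1; -1/2; -1/4; -1/8 | 0 } gives -1/16
edge 6 of 10 (B): { -1; -1/2; -1/4; -1/8; -1/16 | 0 } gives -1/32
edge 7 of 10 (R): { -1; -1/2; -1/4; -1/8; -1/16 | -1/32; 0 } gives -3/64
edge 8 of 10 (R): { -1; -1/2; -1/4; -1/8; -1/16 | -3/64; -1/32; 0 } gives -7/128
edge 9 of 10 (B): { -1; -1/2; -1/4; -1/8; -1/16; -7/128 | -3/64; -1/32; 0 } gives -13/256
edge 10 of 10 (R): { -1; -1/2; -1/4; -1/8; -1/16; -7/128 | -13/256; -3/64; -1/32; 0 } gives -27/512

-27/512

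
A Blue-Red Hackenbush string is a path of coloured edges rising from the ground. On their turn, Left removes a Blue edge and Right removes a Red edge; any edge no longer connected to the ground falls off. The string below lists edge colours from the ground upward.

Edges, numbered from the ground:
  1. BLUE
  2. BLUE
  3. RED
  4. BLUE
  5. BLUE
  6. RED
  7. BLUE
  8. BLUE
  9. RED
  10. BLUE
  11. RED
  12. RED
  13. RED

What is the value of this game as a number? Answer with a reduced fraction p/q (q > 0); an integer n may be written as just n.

3793/2048

B: Left { 0 }, Right { ∅ } gives simplest 1
BB: Left { 0,1 }, Right { ∅ } gives simplest 2
BBR: Left { 0,1 }, Right { 2 } gives simplest 3/2
BBRB: Left { 0,1,3/2 }, Right { 2 } gives simplest 7/4
BBRBB: Left { 0,1,3/2,7/4 }, Right { 2 } gives simplest 15/8
BBRBBR: Left { 0,1,3/2,7/4 }, Right { 15/8,2 } gives simplest 29/16
BBRBBRB: Left { 0,1,3/2,7/4,29/16 }, Right { 15/8,2 } gives simplest 59/32
BBRBBRBB: Left { 0,1,3/2,7/4,29/16,59/32 }, Right { 15/8,2 } gives simplest 119/64
BBRBBRBBR: Left { 0,1,3/2,7/4,29/16,59/32 }, Right { 119/64,15/8,2 } gives simplest 237/128
BBRBBRBBRB: Left { 0,1,3/2,7/4,29/16,59/32,237/128 }, Right { 119/64,15/8,2 } gives simplest 475/256
BBRBBRBBRBR: Left { 0,1,3/2,7/4,29/16,59/32,237/128 }, Right { 475/256,119/64,15/8,2 } gives simplest 949/512
BBRBBRBBRBRR: Left { 0,1,3/2,7/4,29/16,59/32,237/128 }, Right { 949/512,475/256,119/64,15/8,2 } gives simplest 1897/1024
BBRBBRBBRBRRR: Left { 0,1,3/2,7/4,29/16,59/32,237/128 }, Right { 1897/1024,949/512,475/256,119/64,15/8,2 } gives simplest 3793/2048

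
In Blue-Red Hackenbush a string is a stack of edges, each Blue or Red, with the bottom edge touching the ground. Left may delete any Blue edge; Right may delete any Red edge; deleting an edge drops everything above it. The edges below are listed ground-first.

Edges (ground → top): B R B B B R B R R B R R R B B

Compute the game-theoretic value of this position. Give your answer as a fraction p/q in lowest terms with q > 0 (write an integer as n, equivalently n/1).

14919/16384

step 1: add B to get B; options L={ 0 } R={ (no moves) } => 1
step 2: add R to get BR; options L={ 0 } R={ 1 } => 1/2
step 3: add B to get BRB; options L={ 0; 1/2 } R={ 1 } => 3/4
step 4: add B to get BRBB; options L={ 0; 1/2; 3/4 } R={ 1 } => 7/8
step 5: add B to get BRBBB; options L={ 0; 1/2; 3/4; 7/8 } R={ 1 } => 15/16
step 6: add R to get BRBBBR; options L={ 0; 1/2; 3/4; 7/8 } R={ 15/16; 1 } => 29/32
step 7: add B to get BRBBBRB; options L={ 0; 1/2; 3/4; 7/8; 29/32 } R={ 15/16; 1 } => 59/64
step 8: add R to get BRBBBRBR; options L={ 0; 1/2; 3/4; 7/8; 29/32 } R={ 59/64; 15/16; 1 } => 117/128
step 9: add R to get BRBBBRBRR; options L={ 0; 1/2; 3/4; 7/8; 29/32 } R={ 117/128; 59/64; 15/16; 1 } => 233/256
step 10: add B to get BRBBBRBRRB; options L={ 0; 1/2; 3/4; 7/8; 29/32; 233/256 } R={ 117/128; 59/64; 15/16; 1 } => 467/512
step 11: add R to get BRBBBRBRRBR; options L={ 0; 1/2; 3/4; 7/8; 29/32; 233/256 } R={ 467/512; 117/128; 59/64; 15/16; 1 } => 933/1024
step 12: add R to get BRBBBRBRRBRR; options L={ 0; 1/2; 3/4; 7/8; 29/32; 233/256 } R={ 933/1024; 467/512; 117/128; 59/64; 15/16; 1 } => 1865/2048
step 13: add R to get BRBBBRBRRBRRR; options L={ 0; 1/2; 3/4; 7/8; 29/32; 233/256 } R={ 1865/2048; 933/1024; 467/512; 117/128; 59/64; 15/16; 1 } => 3729/4096
step 14: add B to get BRBBBRBRRBRRRB; options L={ 0; 1/2; 3/4; 7/8; 29/32; 233/256; 3729/4096 } R={ 1865/2048; 933/1024; 467/512; 117/128; 59/64; 15/16; 1 } => 7459/8192
step 15: add B to get BRBBBRBRRBRRRBB; options L={ 0; 1/2; 3/4; 7/8; 29/32; 233/256; 3729/4096; 7459/8192 } R={ 1865/2048; 933/1024; 467/512; 117/128; 59/64; 15/16; 1 } => 14919/16384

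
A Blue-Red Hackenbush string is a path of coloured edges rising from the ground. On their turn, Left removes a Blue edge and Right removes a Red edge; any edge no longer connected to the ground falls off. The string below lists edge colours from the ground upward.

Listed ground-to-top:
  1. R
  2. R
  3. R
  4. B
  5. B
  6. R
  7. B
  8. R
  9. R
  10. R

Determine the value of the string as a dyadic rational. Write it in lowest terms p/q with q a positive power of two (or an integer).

Recurse on prefixes of the 10-edge string R R R B B R B R R R:
g(R) = { ∅ | 0 } → -1
g(RR) = { ∅ | -1; 0 } → -2
g(RRR) = { ∅ | -2; -1; 0 } → -3
g(RRRB) = { -3 | -2; -1; 0 } → -5/2
g(RRRBB) = { -3; -5/2 | -2; -1; 0 } → -9/4
g(RRRBBR) = { -3; -5/2 | -9/4; -2; -1; 0 } → -19/8
g(RRRBBRB) = { -3; -5/2; -19/8 | -9/4; -2; -1; 0 } → -37/16
g(RRRBBRBR) = { -3; -5/2; -19/8 | -37/16; -9/4; -2; -1; 0 } → -75/32
g(RRRBBRBRR) = { -3; -5/2; -19/8 | -75/32; -37/16; -9/4; -2; -1; 0 } → -151/64
g(RRRBBRBRRR) = { -3; -5/2; -19/8 | -151/64; -75/32; -37/16; -9/4; -2; -1; 0 } → -303/128

-303/128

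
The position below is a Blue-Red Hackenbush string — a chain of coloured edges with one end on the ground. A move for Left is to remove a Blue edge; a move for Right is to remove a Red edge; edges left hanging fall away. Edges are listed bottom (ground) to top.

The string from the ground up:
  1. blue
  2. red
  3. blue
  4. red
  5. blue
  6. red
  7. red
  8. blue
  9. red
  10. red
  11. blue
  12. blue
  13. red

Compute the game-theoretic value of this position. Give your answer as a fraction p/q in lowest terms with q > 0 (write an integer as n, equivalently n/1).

b: Left { 0 }, Right { (no moves) } gives simplest 1
br: Left { 0 }, Right { 1 } gives simplest 1/2
brb: Left { 0; 1/2 }, Right { 1 } gives simplest 3/4
brbr: Left { 0; 1/2 }, Right { 3/4; 1 } gives simplest 5/8
brbrb: Left { 0; 1/2; 5/8 }, Right { 3/4; 1 } gives simplest 11/16
brbrbr: Left { 0; 1/2; 5/8 }, Right { 11/16; 3/4; 1 } gives simplest 21/32
brbrbrr: Left { 0; 1/2; 5/8 }, Right { 21/32; 11/16; 3/4; 1 } gives simplest 41/64
brbrbrrb: Left { 0; 1/2; 5/8; 41/64 }, Right { 21/32; 11/16; 3/4; 1 } gives simplest 83/128
brbrbrrbr: Left { 0; 1/2; 5/8; 41/64 }, Right { 83/128; 21/32; 11/16; 3/4; 1 } gives simplest 165/256
brbrbrrbrr: Left { 0; 1/2; 5/8; 41/64 }, Right { 165/256; 83/128; 21/32; 11/16; 3/4; 1 } gives simplest 329/512
brbrbrrbrrb: Left { 0; 1/2; 5/8; 41/64; 329/512 }, Right { 165/256; 83/128; 21/32; 11/16; 3/4; 1 } gives simplest 659/1024
brbrbrrbrrbb: Left { 0; 1/2; 5/8; 41/64; 329/512; 659/1024 }, Right { 165/256; 83/128; 21/32; 11/16; 3/4; 1 } gives simplest 1319/2048
brbrbrrbrrbbr: Left { 0; 1/2; 5/8; 41/64; 329/512; 659/1024 }, Right { 1319/2048; 165/256; 83/128; 21/32; 11/16; 3/4; 1 } gives simplest 2637/4096

2637/4096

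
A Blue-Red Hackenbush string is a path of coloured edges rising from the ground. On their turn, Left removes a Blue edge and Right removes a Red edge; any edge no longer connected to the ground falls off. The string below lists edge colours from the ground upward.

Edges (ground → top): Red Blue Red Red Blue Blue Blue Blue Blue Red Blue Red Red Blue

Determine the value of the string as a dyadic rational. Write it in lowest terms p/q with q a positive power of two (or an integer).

1 of 14 · R · max L −∞ · min R 0 gives -1
2 of 14 · RB · max L -1 · min R 0 gives -1/2
3 of 14 · RBR · max L -1 · min R -1/2 gives -3/4
4 of 14 · RBRR · max L -1 · min R -3/4 gives -7/8
5 of 14 · RBRRB · max L -7/8 · min R -3/4 gives -13/16
6 of 14 · RBRRBB · max L -13/16 · min R -3/4 gives -25/32
7 of 14 · RBRRBBB · max L -25/32 · min R -3/4 gives -49/64
8 of 14 · RBRRBBBB · max L -49/64 · min R -3/4 gives -97/128
9 of 14 · RBRRBBBBB · max L -97/128 · min R -3/4 gives -193/256
10 of 14 · RBRRBBBBBR · max L -97/128 · min R -193/256 gives -387/512
11 of 14 · RBRRBBBBBRB · max L -387/512 · min R -193/256 gives -773/1024
12 of 14 · RBRRBBBBBRBR · max L -387/512 · min R -773/1024 gives -1547/2048
13 of 14 · RBRRBBBBBRBRR · max L -387/512 · min R -1547/2048 gives -3095/4096
14 of 14 · RBRRBBBBBRBRRB · max L -3095/4096 · min R -1547/2048 gives -6189/8192

-6189/8192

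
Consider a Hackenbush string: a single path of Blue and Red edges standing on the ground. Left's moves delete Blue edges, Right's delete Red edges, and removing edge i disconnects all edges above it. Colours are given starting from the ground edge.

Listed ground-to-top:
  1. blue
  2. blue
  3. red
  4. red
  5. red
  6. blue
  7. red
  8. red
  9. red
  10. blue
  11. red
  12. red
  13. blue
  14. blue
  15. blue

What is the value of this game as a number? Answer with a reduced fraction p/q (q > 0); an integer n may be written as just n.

Recurse on prefixes of the 15-edge string blue blue red red red blue red red red blue red red blue blue blue:
G(b) = { 0 | ∅ } — 1
G(bb) = { 0,1 | ∅ } — 2
G(bbr) = { 0,1 | 2 } — 3/2
G(bbrr) = { 0,1 | 3/2,2 } — 5/4
G(bbrrr) = { 0,1 | 5/4,3/2,2 } — 9/8
G(bbrrrb) = { 0,1,9/8 | 5/4,3/2,2 } — 19/16
G(bbrrrbr) = { 0,1,9/8 | 19/16,5/4,3/2,2 } — 37/32
G(bbrrrbrr) = { 0,1,9/8 | 37/32,19/16,5/4,3/2,2 } — 73/64
G(bbrrrbrrr) = { 0,1,9/8 | 73/64,37/32,19/16,5/4,3/2,2 } — 145/128
G(bbrrrbrrrb) = { 0,1,9/8,145/128 | 73/64,37/32,19/16,5/4,3/2,2 } — 291/256
G(bbrrrbrrrbr) = { 0,1,9/8,145/128 | 291/256,73/64,37/32,19/16,5/4,3/2,2 } — 581/512
G(bbrrrbrrrbrr) = { 0,1,9/8,145/128 | 581/512,291/256,73/64,37/32,19/16,5/4,3/2,2 } — 1161/1024
G(bbrrrbrrrbrrb) = { 0,1,9/8,145/128,1161/1024 | 581/512,291/256,73/64,37/32,19/16,5/4,3/2,2 } — 2323/2048
G(bbrrrbrrrbrrbb) = { 0,1,9/8,145/128,1161/1024,2323/2048 | 581/512,291/256,73/64,37/32,19/16,5/4,3/2,2 } — 4647/4096
G(bbrrrbrrrbrrbbb) = { 0,1,9/8,145/128,1161/1024,2323/2048,4647/4096 | 581/512,291/256,73/64,37/32,19/16,5/4,3/2,2 } — 9295/8192

9295/8192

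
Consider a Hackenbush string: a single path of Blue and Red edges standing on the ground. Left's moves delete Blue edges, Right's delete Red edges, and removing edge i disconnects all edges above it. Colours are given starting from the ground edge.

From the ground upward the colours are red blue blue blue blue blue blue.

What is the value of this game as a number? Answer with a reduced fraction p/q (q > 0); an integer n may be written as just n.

Recurse on prefixes of the 7-edge string red blue blue blue blue blue blue:
1 of 7 · r · max L −∞ · min R 0 ⇒ -1
2 of 7 · rb · max L -1 · min R 0 ⇒ -1/2
3 of 7 · rbb · max L -1/2 · min R 0 ⇒ -1/4
4 of 7 · rbbb · max L -1/4 · min R 0 ⇒ -1/8
5 of 7 · rbbbb · max L -1/8 · min R 0 ⇒ -1/16
6 of 7 · rbbbbb · max L -1/16 · min R 0 ⇒ -1/32
7 of 7 · rbbbbbb · max L -1/32 · min R 0 ⇒ -1/64

-1/64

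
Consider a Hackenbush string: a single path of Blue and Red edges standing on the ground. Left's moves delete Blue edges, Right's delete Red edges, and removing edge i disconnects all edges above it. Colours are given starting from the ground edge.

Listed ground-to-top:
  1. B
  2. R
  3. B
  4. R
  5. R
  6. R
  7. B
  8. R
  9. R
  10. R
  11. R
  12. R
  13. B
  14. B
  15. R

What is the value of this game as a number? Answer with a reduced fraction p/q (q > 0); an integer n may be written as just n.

Build v(s[:k]) for k = 1..15, string s = B R B R R R B R R R R R B B R.
v(B) = { 0 | none } gives 1
v(BR) = { 0 | 1 } gives 1/2
v(BRB) = { 0; 1/2 | 1 } gives 3/4
v(BRBR) = { 0; 1/2 | 3/4; 1 } gives 5/8
v(BRBRR) = { 0; 1/2 | 5/8; 3/4; 1 } gives 9/16
v(BRBRRR) = { 0; 1/2 | 9/16; 5/8; 3/4; 1 } gives 17/32
v(BRBRRRB) = { 0; 1/2; 17/32 | 9/16; 5/8; 3/4; 1 } gives 35/64
v(BRBRRRBR) = { 0; 1/2; 17/32 | 35/64; 9/16; 5/8; 3/4; 1 } gives 69/128
v(BRBRRRBRR) = { 0; 1/2; 17/32 | 69/128; 35/64; 9/16; 5/8; 3/4; 1 } gives 137/256
v(BRBRRRBRRR) = { 0; 1/2; 17/32 | 137/256; 69/128; 35/64; 9/16; 5/8; 3/4; 1 } gives 273/512
v(BRBRRRBRRRR) = { 0; 1/2; 17/32 | 273/512; 137/256; 69/128; 35/64; 9/16; 5/8; 3/4; 1 } gives 545/1024
v(BRBRRRBRRRRR) = { 0; 1/2; 17/32 | 545/1024; 273/512; 137/256; 69/128; 35/64; 9/16; 5/8; 3/4; 1 } gives 1089/2048
v(BRBRRRBRRRRRB) = { 0; 1/2; 17/32; 1089/2048 | 545/1024; 273/512; 137/256; 69/128; 35/64; 9/16; 5/8; 3/4; 1 } gives 2179/4096
v(BRBRRRBRRRRRBB) = { 0; 1/2; 17/32; 1089/2048; 2179/4096 | 545/1024; 273/512; 137/256; 69/128; 35/64; 9/16; 5/8; 3/4; 1 } gives 4359/8192
v(BRBRRRBRRRRRBBR) = { 0; 1/2; 17/32; 1089/2048; 2179/4096 | 4359/8192; 545/1024; 273/512; 137/256; 69/128; 35/64; 9/16; 5/8; 3/4; 1 } gives 8717/16384

8717/16384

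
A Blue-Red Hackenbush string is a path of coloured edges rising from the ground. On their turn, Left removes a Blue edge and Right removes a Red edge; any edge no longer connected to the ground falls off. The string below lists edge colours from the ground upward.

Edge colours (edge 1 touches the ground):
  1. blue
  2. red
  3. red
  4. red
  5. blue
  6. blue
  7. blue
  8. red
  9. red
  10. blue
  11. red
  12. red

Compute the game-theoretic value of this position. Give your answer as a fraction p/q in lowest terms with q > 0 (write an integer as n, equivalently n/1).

457/2048

Build val(s[:k]) for k = 1..12, string s = blue red red red blue blue blue red red blue red red.
b: Left { 0 }, Right { · } — simplest 1
br: Left { 0 }, Right { 1 } — simplest 1/2
brr: Left { 0 }, Right { 1/2,1 } — simplest 1/4
brrr: Left { 0 }, Right { 1/4,1/2,1 } — simplest 1/8
brrrb: Left { 0,1/8 }, Right { 1/4,1/2,1 } — simplest 3/16
brrrbb: Left { 0,1/8,3/16 }, Right { 1/4,1/2,1 } — simplest 7/32
brrrbbb: Left { 0,1/8,3/16,7/32 }, Right { 1/4,1/2,1 } — simplest 15/64
brrrbbbr: Left { 0,1/8,3/16,7/32 }, Right { 15/64,1/4,1/2,1 } — simplest 29/128
brrrbbbrr: Left { 0,1/8,3/16,7/32 }, Right { 29/128,15/64,1/4,1/2,1 } — simplest 57/256
brrrbbbrrb: Left { 0,1/8,3/16,7/32,57/256 }, Right { 29/128,15/64,1/4,1/2,1 } — simplest 115/512
brrrbbbrrbr: Left { 0,1/8,3/16,7/32,57/256 }, Right { 115/512,29/128,15/64,1/4,1/2,1 } — simplest 229/1024
brrrbbbrrbrr: Left { 0,1/8,3/16,7/32,57/256 }, Right { 229/1024,115/512,29/128,15/64,1/4,1/2,1 } — simplest 457/2048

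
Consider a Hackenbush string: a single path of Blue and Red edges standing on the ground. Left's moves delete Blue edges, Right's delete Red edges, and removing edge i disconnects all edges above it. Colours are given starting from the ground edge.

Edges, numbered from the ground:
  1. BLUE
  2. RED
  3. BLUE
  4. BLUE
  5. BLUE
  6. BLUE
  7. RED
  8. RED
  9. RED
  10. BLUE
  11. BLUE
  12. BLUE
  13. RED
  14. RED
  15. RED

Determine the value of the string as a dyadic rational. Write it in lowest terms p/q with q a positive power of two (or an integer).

Prefix values for BLUE RED BLUE BLUE BLUE BLUE RED RED RED BLUE BLUE BLUE RED RED RED via {L|R} + simplicity:
step 1: add BLUE to get B; options L={ 0 } R={  } → 1
step 2: add RED to get BR; options L={ 0 } R={ 1 } → 1/2
step 3: add BLUE to get BRB; options L={ 0,1/2 } R={ 1 } → 3/4
step 4: add BLUE to get BRBB; options L={ 0,1/2,3/4 } R={ 1 } → 7/8
step 5: add BLUE to get BRBBB; options L={ 0,1/2,3/4,7/8 } R={ 1 } → 15/16
step 6: add BLUE to get BRBBBB; options L={ 0,1/2,3/4,7/8,15/16 } R={ 1 } → 31/32
step 7: add RED to get BRBBBBR; options L={ 0,1/2,3/4,7/8,15/16 } R={ 31/32,1 } → 61/64
step 8: add RED to get BRBBBBRR; options L={ 0,1/2,3/4,7/8,15/16 } R={ 61/64,31/32,1 } → 121/128
step 9: add RED to get BRBBBBRRR; options L={ 0,1/2,3/4,7/8,15/16 } R={ 121/128,61/64,31/32,1 } → 241/256
step 10: add BLUE to get BRBBBBRRRB; options L={ 0,1/2,3/4,7/8,15/16,241/256 } R={ 121/128,61/64,31/32,1 } → 483/512
step 11: add BLUE to get BRBBBBRRRBB; options L={ 0,1/2,3/4,7/8,15/16,241/256,483/512 } R={ 121/128,61/64,31/32,1 } → 967/1024
step 12: add BLUE to get BRBBBBRRRBBB; options L={ 0,1/2,3/4,7/8,15/16,241/256,483/512,967/1024 } R={ 121/128,61/64,31/32,1 } → 1935/2048
step 13: add RED to get BRBBBBRRRBBBR; options L={ 0,1/2,3/4,7/8,15/16,241/256,483/512,967/1024 } R={ 1935/2048,121/128,61/64,31/32,1 } → 3869/4096
step 14: add RED to get BRBBBBRRRBBBRR; options L={ 0,1/2,3/4,7/8,15/16,241/256,483/512,967/1024 } R={ 3869/4096,1935/2048,121/128,61/64,31/32,1 } → 7737/8192
step 15: add RED to get BRBBBBRRRBBBRRR; options L={ 0,1/2,3/4,7/8,15/16,241/256,483/512,967/1024 } R={ 7737/8192,3869/4096,1935/2048,121/128,61/64,31/32,1 } → 15473/16384

15473/16384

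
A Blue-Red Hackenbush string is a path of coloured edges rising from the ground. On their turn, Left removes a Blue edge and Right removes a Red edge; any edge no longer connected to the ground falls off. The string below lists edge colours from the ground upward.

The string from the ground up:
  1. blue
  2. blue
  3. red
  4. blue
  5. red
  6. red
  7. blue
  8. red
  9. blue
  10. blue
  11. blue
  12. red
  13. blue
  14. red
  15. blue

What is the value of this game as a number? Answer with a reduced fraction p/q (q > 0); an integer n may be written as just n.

13035/8192

Recurse on prefixes of the 15-edge string blue blue red blue red red blue red blue blue blue red blue red blue:
val_1 [b]  L=[0]  R=[—]  = 1
val_2 [bb]  L=[0 1]  R=[—]  = 2
val_3 [bbr]  L=[0 1]  R=[2]  = 3/2
val_4 [bbrb]  L=[0 1 3/2]  R=[2]  = 7/4
val_5 [bbrbr]  L=[0 1 3/2]  R=[7/4 2]  = 13/8
val_6 [bbrbrr]  L=[0 1 3/2]  R=[13/8 7/4 2]  = 25/16
val_7 [bbrbrrb]  L=[0 1 3/2 25/16]  R=[13/8 7/4 2]  = 51/32
val_8 [bbrbrrbr]  L=[0 1 3/2 25/16]  R=[51/32 13/8 7/4 2]  = 101/64
val_9 [bbrbrrbrb]  L=[0 1 3/2 25/16 101/64]  R=[51/32 13/8 7/4 2]  = 203/128
val_10 [bbrbrrbrbb]  L=[0 1 3/2 25/16 101/64 203/128]  R=[51/32 13/8 7/4 2]  = 407/256
val_11 [bbrbrrbrbbb]  L=[0 1 3/2 25/16 101/64 203/128 407/256]  R=[51/32 13/8 7/4 2]  = 815/512
val_12 [bbrbrrbrbbbr]  L=[0 1 3/2 25/16 101/64 203/128 407/256]  R=[815/512 51/32 13/8 7/4 2]  = 1629/1024
val_13 [bbrbrrbrbbbrb]  L=[0 1 3/2 25/16 101/64 203/128 407/256 1629/1024]  R=[815/512 51/32 13/8 7/4 2]  = 3259/2048
val_14 [bbrbrrbrbbbrbr]  L=[0 1 3/2 25/16 101/64 203/128 407/256 1629/1024]  R=[3259/2048 815/512 51/32 13/8 7/4 2]  = 6517/4096
val_15 [bbrbrrbrbbbrbrb]  L=[0 1 3/2 25/16 101/64 203/128 407/256 1629/1024 6517/4096]  R=[3259/2048 815/512 51/32 13/8 7/4 2]  = 13035/8192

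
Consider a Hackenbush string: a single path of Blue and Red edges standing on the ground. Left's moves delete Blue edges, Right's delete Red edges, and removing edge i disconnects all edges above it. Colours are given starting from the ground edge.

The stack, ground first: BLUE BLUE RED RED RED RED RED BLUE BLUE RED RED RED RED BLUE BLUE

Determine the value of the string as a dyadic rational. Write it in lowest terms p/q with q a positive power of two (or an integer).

g_1 [B]  L=[0]  R=[(no moves)]  ⇒ 1
g_2 [BB]  L=[0, 1]  R=[(no moves)]  ⇒ 2
g_3 [BBR]  L=[0, 1]  R=[2]  ⇒ 3/2
g_4 [BBRR]  L=[0, 1]  R=[3/2, 2]  ⇒ 5/4
g_5 [BBRRR]  L=[0, 1]  R=[5/4, 3/2, 2]  ⇒ 9/8
g_6 [BBRRRR]  L=[0, 1]  R=[9/8, 5/4, 3/2, 2]  ⇒ 17/16
g_7 [BBRRRRR]  L=[0, 1]  R=[17/16, 9/8, 5/4, 3/2, 2]  ⇒ 33/32
g_8 [BBRRRRRB]  L=[0, 1, 33/32]  R=[17/16, 9/8, 5/4, 3/2, 2]  ⇒ 67/64
g_9 [BBRRRRRBB]  L=[0, 1, 33/32, 67/64]  R=[17/16, 9/8, 5/4, 3/2, 2]  ⇒ 135/128
g_10 [BBRRRRRBBR]  L=[0, 1, 33/32, 67/64]  R=[135/128, 17/16, 9/8, 5/4, 3/2, 2]  ⇒ 269/256
g_11 [BBRRRRRBBRR]  L=[0, 1, 33/32, 67/64]  R=[269/256, 135/128, 17/16, 9/8, 5/4, 3/2, 2]  ⇒ 537/512
g_12 [BBRRRRRBBRRR]  L=[0, 1, 33/32, 67/64]  R=[537/512, 269/256, 135/128, 17/16, 9/8, 5/4, 3/2, 2]  ⇒ 1073/1024
g_13 [BBRRRRRBBRRRR]  L=[0, 1, 33/32, 67/64]  R=[1073/1024, 537/512, 269/256, 135/128, 17/16, 9/8, 5/4, 3/2, 2]  ⇒ 2145/2048
g_14 [BBRRRRRBBRRRRB]  L=[0, 1, 33/32, 67/64, 2145/2048]  R=[1073/1024, 537/512, 269/256, 135/128, 17/16, 9/8, 5/4, 3/2, 2]  ⇒ 4291/4096
g_15 [BBRRRRRBBRRRRBB]  L=[0, 1, 33/32, 67/64, 2145/2048, 4291/4096]  R=[1073/1024, 537/512, 269/256, 135/128, 17/16, 9/8, 5/4, 3/2, 2]  ⇒ 8583/8192

8583/8192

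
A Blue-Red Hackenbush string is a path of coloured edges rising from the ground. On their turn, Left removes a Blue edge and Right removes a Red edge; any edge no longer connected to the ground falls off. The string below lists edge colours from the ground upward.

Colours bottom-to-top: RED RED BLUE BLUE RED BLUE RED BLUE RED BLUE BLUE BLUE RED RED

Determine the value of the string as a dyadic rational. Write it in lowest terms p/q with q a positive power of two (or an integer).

-5447/4096

1 of 14 · R · max L −∞ · min R 0 ⇒ -1
2 of 14 · RR · max L −∞ · min R -1 ⇒ -2
3 of 14 · RRB · max L -2 · min R -1 ⇒ -3/2
4 of 14 · RRBB · max L -3/2 · min R -1 ⇒ -5/4
5 of 14 · RRBBR · max L -3/2 · min R -5/4 ⇒ -11/8
6 of 14 · RRBBRB · max L -11/8 · min R -5/4 ⇒ -21/16
7 of 14 · RRBBRBR · max L -11/8 · min R -21/16 ⇒ -43/32
8 of 14 · RRBBRBRB · max L -43/32 · min R -21/16 ⇒ -85/64
9 of 14 · RRBBRBRBR · max L -43/32 · min R -85/64 ⇒ -171/128
10 of 14 · RRBBRBRBRB · max L -171/128 · min R -85/64 ⇒ -341/256
11 of 14 · RRBBRBRBRBB · max L -341/256 · min R -85/64 ⇒ -681/512
12 of 14 · RRBBRBRBRBBB · max L -681/512 · min R -85/64 ⇒ -1361/1024
13 of 14 · RRBBRBRBRBBBR · max L -681/512 · min R -1361/1024 ⇒ -2723/2048
14 of 14 · RRBBRBRBRBBBRR · max L -681/512 · min R -2723/2048 ⇒ -5447/4096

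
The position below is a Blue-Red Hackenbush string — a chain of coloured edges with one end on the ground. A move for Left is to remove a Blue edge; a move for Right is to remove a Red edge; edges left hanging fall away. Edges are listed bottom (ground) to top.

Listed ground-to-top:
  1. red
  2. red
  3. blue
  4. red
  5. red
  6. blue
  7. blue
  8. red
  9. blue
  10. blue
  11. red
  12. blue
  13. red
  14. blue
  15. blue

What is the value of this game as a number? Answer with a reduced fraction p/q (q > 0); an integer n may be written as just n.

Recurse on prefixes of the 15-edge string red red blue red red blue blue red blue blue red blue red blue blue:
g(r) = {  | 0 } -> -1
g(rr) = {  | -1; 0 } -> -2
g(rrb) = { -2 | -1; 0 } -> -3/2
g(rrbr) = { -2 | -3/2; -1; 0 } -> -7/4
g(rrbrr) = { -2 | -7/4; -3/2; -1; 0 } -> -15/8
g(rrbrrb) = { -2; -15/8 | -7/4; -3/2; -1; 0 } -> -29/16
g(rrbrrbb) = { -2; -15/8; -29/16 | -7/4; -3/2; -1; 0 } -> -57/32
g(rrbrrbbr) = { -2; -15/8; -29/16 | -57/32; -7/4; -3/2; -1; 0 } -> -115/64
g(rrbrrbbrb) = { -2; -15/8; -29/16; -115/64 | -57/32; -7/4; -3/2; -1; 0 } -> -229/128
g(rrbrrbbrbb) = { -2; -15/8; -29/16; -115/64; -229/128 | -57/32; -7/4; -3/2; -1; 0 } -> -457/256
g(rrbrrbbrbbr) = { -2; -15/8; -29/16; -115/64; -229/128 | -457/256; -57/32; -7/4; -3/2; -1; 0 } -> -915/512
g(rrbrrbbrbbrb) = { -2; -15/8; -29/16; -115/64; -229/128; -915/512 | -457/256; -57/32; -7/4; -3/2; -1; 0 } -> -1829/1024
g(rrbrrbbrbbrbr) = { -2; -15/8; -29/16; -115/64; -229/128; -915/512 | -1829/1024; -457/256; -57/32; -7/4; -3/2; -1; 0 } -> -3659/2048
g(rrbrrbbrbbrbrb) = { -2; -15/8; -29/16; -115/64; -229/128; -915/512; -3659/2048 | -1829/1024; -457/256; -57/32; -7/4; -3/2; -1; 0 } -> -7317/4096
g(rrbrrbbrbbrbrbb) = { -2; -15/8; -29/16; -115/64; -229/128; -915/512; -3659/2048; -7317/4096 | -1829/1024; -457/256; -57/32; -7/4; -3/2; -1; 0 } -> -14633/8192

-14633/8192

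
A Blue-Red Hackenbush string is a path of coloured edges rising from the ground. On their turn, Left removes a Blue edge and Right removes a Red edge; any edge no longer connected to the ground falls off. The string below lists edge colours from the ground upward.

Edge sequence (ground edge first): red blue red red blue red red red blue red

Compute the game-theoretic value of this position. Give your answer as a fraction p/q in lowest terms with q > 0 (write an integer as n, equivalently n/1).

-443/512

value(r) = { none | 0 } ⇒ -1
value(rb) = { -1 | 0 } ⇒ -1/2
value(rbr) = { -1 | -1/2,0 } ⇒ -3/4
value(rbrr) = { -1 | -3/4,-1/2,0 } ⇒ -7/8
value(rbrrb) = { -1,-7/8 | -3/4,-1/2,0 } ⇒ -13/16
value(rbrrbr) = { -1,-7/8 | -13/16,-3/4,-1/2,0 } ⇒ -27/32
value(rbrrbrr) = { -1,-7/8 | -27/32,-13/16,-3/4,-1/2,0 } ⇒ -55/64
value(rbrrbrrr) = { -1,-7/8 | -55/64,-27/32,-13/16,-3/4,-1/2,0 } ⇒ -111/128
value(rbrrbrrrb) = { -1,-7/8,-111/128 | -55/64,-27/32,-13/16,-3/4,-1/2,0 } ⇒ -221/256
value(rbrrbrrrbr) = { -1,-7/8,-111/128 | -221/256,-55/64,-27/32,-13/16,-3/4,-1/2,0 } ⇒ -443/512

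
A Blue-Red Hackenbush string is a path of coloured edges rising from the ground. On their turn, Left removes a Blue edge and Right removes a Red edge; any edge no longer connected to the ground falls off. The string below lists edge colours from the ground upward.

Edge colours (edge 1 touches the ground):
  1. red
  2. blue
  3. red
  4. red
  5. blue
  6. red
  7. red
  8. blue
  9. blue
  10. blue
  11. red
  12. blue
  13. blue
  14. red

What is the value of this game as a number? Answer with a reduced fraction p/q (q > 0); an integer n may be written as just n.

-6931/8192

Prefix values for red blue red red blue red red blue blue blue red blue blue red via {L|R} + simplicity:
val(r) = { none | 0 } => -1
val(rb) = { -1 | 0 } => -1/2
val(rbr) = { -1 | -1/2 0 } => -3/4
val(rbrr) = { -1 | -3/4 -1/2 0 } => -7/8
val(rbrrb) = { -1 -7/8 | -3/4 -1/2 0 } => -13/16
val(rbrrbr) = { -1 -7/8 | -13/16 -3/4 -1/2 0 } => -27/32
val(rbrrbrr) = { -1 -7/8 | -27/32 -13/16 -3/4 -1/2 0 } => -55/64
val(rbrrbrrb) = { -1 -7/8 -55/64 | -27/32 -13/16 -3/4 -1/2 0 } => -109/128
val(rbrrbrrbb) = { -1 -7/8 -55/64 -109/128 | -27/32 -13/16 -3/4 -1/2 0 } => -217/256
val(rbrrbrrbbb) = { -1 -7/8 -55/64 -109/128 -217/256 | -27/32 -13/16 -3/4 -1/2 0 } => -433/512
val(rbrrbrrbbbr) = { -1 -7/8 -55/64 -109/128 -217/256 | -433/512 -27/32 -13/16 -3/4 -1/2 0 } => -867/1024
val(rbrrbrrbbbrb) = { -1 -7/8 -55/64 -109/128 -217/256 -867/1024 | -433/512 -27/32 -13/16 -3/4 -1/2 0 } => -1733/2048
val(rbrrbrrbbbrbb) = { -1 -7/8 -55/64 -109/128 -217/256 -867/1024 -1733/2048 | -433/512 -27/32 -13/16 -3/4 -1/2 0 } => -3465/4096
val(rbrrbrrbbbrbbr) = { -1 -7/8 -55/64 -109/128 -217/256 -867/1024 -1733/2048 | -3465/4096 -433/512 -27/32 -13/16 -3/4 -1/2 0 } => -6931/8192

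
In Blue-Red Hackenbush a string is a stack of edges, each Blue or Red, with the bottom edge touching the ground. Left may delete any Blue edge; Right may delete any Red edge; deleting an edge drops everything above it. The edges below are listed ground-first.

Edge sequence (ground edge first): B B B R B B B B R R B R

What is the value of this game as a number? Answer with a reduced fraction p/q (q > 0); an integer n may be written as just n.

1 of 12 · B · max L 0 · min R +∞ -> 1
2 of 12 · BB · max L 1 · min R +∞ -> 2
3 of 12 · BBB · max L 2 · min R +∞ -> 3
4 of 12 · BBBR · max L 2 · min R 3 -> 5/2
5 of 12 · BBBRB · max L 5/2 · min R 3 -> 11/4
6 of 12 · BBBRBB · max L 11/4 · min R 3 -> 23/8
7 of 12 · BBBRBBB · max L 23/8 · min R 3 -> 47/16
8 of 12 · BBBRBBBB · max L 47/16 · min R 3 -> 95/32
9 of 12 · BBBRBBBBR · max L 47/16 · min R 95/32 -> 189/64
10 of 12 · BBBRBBBBRR · max L 47/16 · min R 189/64 -> 377/128
11 of 12 · BBBRBBBBRRB · max L 377/128 · min R 189/64 -> 755/256
12 of 12 · BBBRBBBBRRBR · max L 377/128 · min R 755/256 -> 1509/512

1509/512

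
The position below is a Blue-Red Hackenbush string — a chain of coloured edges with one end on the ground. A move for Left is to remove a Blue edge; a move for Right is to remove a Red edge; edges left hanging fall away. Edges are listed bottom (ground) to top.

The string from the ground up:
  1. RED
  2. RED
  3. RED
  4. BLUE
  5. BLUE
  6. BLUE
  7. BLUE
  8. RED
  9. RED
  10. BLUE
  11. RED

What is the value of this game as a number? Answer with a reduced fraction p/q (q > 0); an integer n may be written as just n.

Recurse on prefixes of the 11-edge string RED RED RED BLUE BLUE BLUE BLUE RED RED BLUE RED:
R: Left { — }, Right { 0 } gives simplest -1
RR: Left { — }, Right { -1, 0 } gives simplest -2
RRR: Left { — }, Right { -2, -1, 0 } gives simplest -3
RRRB: Left { -3 }, Right { -2, -1, 0 } gives simplest -5/2
RRRBB: Left { -3, -5/2 }, Right { -2, -1, 0 } gives simplest -9/4
RRRBBB: Left { -3, -5/2, -9/4 }, Right { -2, -1, 0 } gives simplest -17/8
RRRBBBB: Left { -3, -5/2, -9/4, -17/8 }, Right { -2, -1, 0 } gives simplest -33/16
RRRBBBBR: Left { -3, -5/2, -9/4, -17/8 }, Right { -33/16, -2, -1, 0 } gives simplest -67/32
RRRBBBBRR: Left { -3, -5/2, -9/4, -17/8 }, Right { -67/32, -33/16, -2, -1, 0 } gives simplest -135/64
RRRBBBBRRB: Left { -3, -5/2, -9/4, -17/8, -135/64 }, Right { -67/32, -33/16, -2, -1, 0 } gives simplest -269/128
RRRBBBBRRBR: Left { -3, -5/2, -9/4, -17/8, -135/64 }, Right { -269/128, -67/32, -33/16, -2, -1, 0 } gives simplest -539/256

-539/256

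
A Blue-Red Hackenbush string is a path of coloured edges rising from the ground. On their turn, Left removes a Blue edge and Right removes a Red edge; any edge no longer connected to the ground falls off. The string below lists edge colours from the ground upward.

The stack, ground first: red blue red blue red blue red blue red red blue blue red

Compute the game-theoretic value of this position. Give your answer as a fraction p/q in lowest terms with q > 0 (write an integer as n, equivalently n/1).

value_1 [r]  L=[∅]  R=[0]  = -1
value_2 [rb]  L=[-1]  R=[0]  = -1/2
value_3 [rbr]  L=[-1]  R=[-1/2, 0]  = -3/4
value_4 [rbrb]  L=[-1, -3/4]  R=[-1/2, 0]  = -5/8
value_5 [rbrbr]  L=[-1, -3/4]  R=[-5/8, -1/2, 0]  = -11/16
value_6 [rbrbrb]  L=[-1, -3/4, -11/16]  R=[-5/8, -1/2, 0]  = -21/32
value_7 [rbrbrbr]  L=[-1, -3/4, -11/16]  R=[-21/32, -5/8, -1/2, 0]  = -43/64
value_8 [rbrbrbrb]  L=[-1, -3/4, -11/16, -43/64]  R=[-21/32, -5/8, -1/2, 0]  = -85/128
value_9 [rbrbrbrbr]  L=[-1, -3/4, -11/16, -43/64]  R=[-85/128, -21/32, -5/8, -1/2, 0]  = -171/256
value_10 [rbrbrbrbrr]  L=[-1, -3/4, -11/16, -43/64]  R=[-171/256, -85/128, -21/32, -5/8, -1/2, 0]  = -343/512
value_11 [rbrbrbrbrrb]  L=[-1, -3/4, -11/16, -43/64, -343/512]  R=[-171/256, -85/128, -21/32, -5/8, -1/2, 0]  = -685/1024
value_12 [rbrbrbrbrrbb]  L=[-1, -3/4, -11/16, -43/64, -343/512, -685/1024]  R=[-171/256, -85/128, -21/32, -5/8, -1/2, 0]  = -1369/2048
value_13 [rbrbrbrbrrbbr]  L=[-1, -3/4, -11/16, -43/64, -343/512, -685/1024]  R=[-1369/2048, -171/256, -85/128, -21/32, -5/8, -1/2, 0]  = -2739/4096

-2739/4096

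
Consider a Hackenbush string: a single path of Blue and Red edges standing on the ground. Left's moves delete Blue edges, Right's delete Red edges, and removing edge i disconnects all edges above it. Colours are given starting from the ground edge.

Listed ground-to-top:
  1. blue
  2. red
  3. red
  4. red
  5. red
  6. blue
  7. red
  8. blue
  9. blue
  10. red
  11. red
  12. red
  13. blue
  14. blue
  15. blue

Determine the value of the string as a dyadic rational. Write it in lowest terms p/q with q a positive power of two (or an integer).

1423/16384

edge 1 of 15 (blue): { 0 | — } -> 1
edge 2 of 15 (red): { 0 | 1 } -> 1/2
edge 3 of 15 (red): { 0 | 1/2, 1 } -> 1/4
edge 4 of 15 (red): { 0 | 1/4, 1/2, 1 } -> 1/8
edge 5 of 15 (red): { 0 | 1/8, 1/4, 1/2, 1 } -> 1/16
edge 6 of 15 (blue): { 0, 1/16 | 1/8, 1/4, 1/2, 1 } -> 3/32
edge 7 of 15 (red): { 0, 1/16 | 3/32, 1/8, 1/4, 1/2, 1 } -> 5/64
edge 8 of 15 (blue): { 0, 1/16, 5/64 | 3/32, 1/8, 1/4, 1/2, 1 } -> 11/128
edge 9 of 15 (blue): { 0, 1/16, 5/64, 11/128 | 3/32, 1/8, 1/4, 1/2, 1 } -> 23/256
edge 10 of 15 (red): { 0, 1/16, 5/64, 11/128 | 23/256, 3/32, 1/8, 1/4, 1/2, 1 } -> 45/512
edge 11 of 15 (red): { 0, 1/16, 5/64, 11/128 | 45/512, 23/256, 3/32, 1/8, 1/4, 1/2, 1 } -> 89/1024
edge 12 of 15 (red): { 0, 1/16, 5/64, 11/128 | 89/1024, 45/512, 23/256, 3/32, 1/8, 1/4, 1/2, 1 } -> 177/2048
edge 13 of 15 (blue): { 0, 1/16, 5/64, 11/128, 177/2048 | 89/1024, 45/512, 23/256, 3/32, 1/8, 1/4, 1/2, 1 } -> 355/4096
edge 14 of 15 (blue): { 0, 1/16, 5/64, 11/128, 177/2048, 355/4096 | 89/1024, 45/512, 23/256, 3/32, 1/8, 1/4, 1/2, 1 } -> 711/8192
edge 15 of 15 (blue): { 0, 1/16, 5/64, 11/128, 177/2048, 355/4096, 711/8192 | 89/1024, 45/512, 23/256, 3/32, 1/8, 1/4, 1/2, 1 } -> 1423/16384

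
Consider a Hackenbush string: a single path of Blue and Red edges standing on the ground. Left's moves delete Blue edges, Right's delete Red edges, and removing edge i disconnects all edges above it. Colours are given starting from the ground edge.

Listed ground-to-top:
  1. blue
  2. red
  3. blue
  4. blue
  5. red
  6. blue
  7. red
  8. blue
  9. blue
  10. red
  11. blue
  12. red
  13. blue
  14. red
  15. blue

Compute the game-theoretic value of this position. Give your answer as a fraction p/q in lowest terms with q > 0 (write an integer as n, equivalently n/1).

13739/16384

edge 1 of 15 (blue): { 0 | none } → 1
edge 2 of 15 (red): { 0 | 1 } → 1/2
edge 3 of 15 (blue): { 0, 1/2 | 1 } → 3/4
edge 4 of 15 (blue): { 0, 1/2, 3/4 | 1 } → 7/8
edge 5 of 15 (red): { 0, 1/2, 3/4 | 7/8, 1 } → 13/16
edge 6 of 15 (blue): { 0, 1/2, 3/4, 13/16 | 7/8, 1 } → 27/32
edge 7 of 15 (red): { 0, 1/2, 3/4, 13/16 | 27/32, 7/8, 1 } → 53/64
edge 8 of 15 (blue): { 0, 1/2, 3/4, 13/16, 53/64 | 27/32, 7/8, 1 } → 107/128
edge 9 of 15 (blue): { 0, 1/2, 3/4, 13/16, 53/64, 107/128 | 27/32, 7/8, 1 } → 215/256
edge 10 of 15 (red): { 0, 1/2, 3/4, 13/16, 53/64, 107/128 | 215/256, 27/32, 7/8, 1 } → 429/512
edge 11 of 15 (blue): { 0, 1/2, 3/4, 13/16, 53/64, 107/128, 429/512 | 215/256, 27/32, 7/8, 1 } → 859/1024
edge 12 of 15 (red): { 0, 1/2, 3/4, 13/16, 53/64, 107/128, 429/512 | 859/1024, 215/256, 27/32, 7/8, 1 } → 1717/2048
edge 13 of 15 (blue): { 0, 1/2, 3/4, 13/16, 53/64, 107/128, 429/512, 1717/2048 | 859/1024, 215/256, 27/32, 7/8, 1 } → 3435/4096
edge 14 of 15 (red): { 0, 1/2, 3/4, 13/16, 53/64, 107/128, 429/512, 1717/2048 | 3435/4096, 859/1024, 215/256, 27/32, 7/8, 1 } → 6869/8192
edge 15 of 15 (blue): { 0, 1/2, 3/4, 13/16, 53/64, 107/128, 429/512, 1717/2048, 6869/8192 | 3435/4096, 859/1024, 215/256, 27/32, 7/8, 1 } → 13739/16384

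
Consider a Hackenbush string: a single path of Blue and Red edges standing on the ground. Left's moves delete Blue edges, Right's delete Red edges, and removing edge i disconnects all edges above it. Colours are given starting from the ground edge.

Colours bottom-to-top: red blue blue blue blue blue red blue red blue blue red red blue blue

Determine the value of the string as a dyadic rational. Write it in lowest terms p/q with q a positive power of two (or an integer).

-665/16384

1 of 15 · r · max L −∞ · min R 0 ⇒ -1
2 of 15 · rb · max L -1 · min R 0 ⇒ -1/2
3 of 15 · rbb · max L -1/2 · min R 0 ⇒ -1/4
4 of 15 · rbbb · max L -1/4 · min R 0 ⇒ -1/8
5 of 15 · rbbbb · max L -1/8 · min R 0 ⇒ -1/16
6 of 15 · rbbbbb · max L -1/16 · min R 0 ⇒ -1/32
7 of 15 · rbbbbbr · max L -1/16 · min R -1/32 ⇒ -3/64
8 of 15 · rbbbbbrb · max L -3/64 · min R -1/32 ⇒ -5/128
9 of 15 · rbbbbbrbr · max L -3/64 · min R -5/128 ⇒ -11/256
10 of 15 · rbbbbbrbrb · max L -11/256 · min R -5/128 ⇒ -21/512
11 of 15 · rbbbbbrbrbb · max L -21/512 · min R -5/128 ⇒ -41/1024
12 of 15 · rbbbbbrbrbbr · max L -21/512 · min R -41/1024 ⇒ -83/2048
13 of 15 · rbbbbbrbrbbrr · max L -21/512 · min R -83/2048 ⇒ -167/4096
14 of 15 · rbbbbbrbrbbrrb · max L -167/4096 · min R -83/2048 ⇒ -333/8192
15 of 15 · rbbbbbrbrbbrrbb · max L -333/8192 · min R -83/2048 ⇒ -665/16384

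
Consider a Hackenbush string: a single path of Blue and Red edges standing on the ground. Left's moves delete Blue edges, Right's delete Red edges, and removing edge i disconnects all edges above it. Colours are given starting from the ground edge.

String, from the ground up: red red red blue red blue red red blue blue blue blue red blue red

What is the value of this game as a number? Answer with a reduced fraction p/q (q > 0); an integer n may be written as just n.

G(r) = { · | 0 } — -1
G(rr) = { · | -1,0 } — -2
G(rrr) = { · | -2,-1,0 } — -3
G(rrrb) = { -3 | -2,-1,0 } — -5/2
G(rrrbr) = { -3 | -5/2,-2,-1,0 } — -11/4
G(rrrbrb) = { -3,-11/4 | -5/2,-2,-1,0 } — -21/8
G(rrrbrbr) = { -3,-11/4 | -21/8,-5/2,-2,-1,0 } — -43/16
G(rrrbrbrr) = { -3,-11/4 | -43/16,-21/8,-5/2,-2,-1,0 } — -87/32
G(rrrbrbrrb) = { -3,-11/4,-87/32 | -43/16,-21/8,-5/2,-2,-1,0 } — -173/64
G(rrrbrbrrbb) = { -3,-11/4,-87/32,-173/64 | -43/16,-21/8,-5/2,-2,-1,0 } — -345/128
G(rrrbrbrrbbb) = { -3,-11/4,-87/32,-173/64,-345/128 | -43/16,-21/8,-5/2,-2,-1,0 } — -689/256
G(rrrbrbrrbbbb) = { -3,-11/4,-87/32,-173/64,-345/128,-689/256 | -43/16,-21/8,-5/2,-2,-1,0 } — -1377/512
G(rrrbrbrrbbbbr) = { -3,-11/4,-87/32,-173/64,-345/128,-689/256 | -1377/512,-43/16,-21/8,-5/2,-2,-1,0 } — -2755/1024
G(rrrbrbrrbbbbrb) = { -3,-11/4,-87/32,-173/64,-345/128,-689/256,-2755/1024 | -1377/512,-43/16,-21/8,-5/2,-2,-1,0 } — -5509/2048
G(rrrbrbrrbbbbrbr) = { -3,-11/4,-87/32,-173/64,-345/128,-689/256,-2755/1024 | -5509/2048,-1377/512,-43/16,-21/8,-5/2,-2,-1,0 } — -11019/4096

-11019/4096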